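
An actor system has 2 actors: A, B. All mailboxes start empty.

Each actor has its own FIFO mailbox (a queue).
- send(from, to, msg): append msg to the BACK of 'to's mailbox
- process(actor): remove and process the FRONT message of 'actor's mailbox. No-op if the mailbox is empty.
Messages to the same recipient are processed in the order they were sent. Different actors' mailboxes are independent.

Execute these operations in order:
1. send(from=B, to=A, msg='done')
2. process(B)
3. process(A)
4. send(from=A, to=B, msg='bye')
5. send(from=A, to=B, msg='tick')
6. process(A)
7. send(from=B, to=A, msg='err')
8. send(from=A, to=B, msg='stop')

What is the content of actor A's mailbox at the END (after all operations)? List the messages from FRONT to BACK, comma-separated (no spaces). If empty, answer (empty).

Answer: err

Derivation:
After 1 (send(from=B, to=A, msg='done')): A:[done] B:[]
After 2 (process(B)): A:[done] B:[]
After 3 (process(A)): A:[] B:[]
After 4 (send(from=A, to=B, msg='bye')): A:[] B:[bye]
After 5 (send(from=A, to=B, msg='tick')): A:[] B:[bye,tick]
After 6 (process(A)): A:[] B:[bye,tick]
After 7 (send(from=B, to=A, msg='err')): A:[err] B:[bye,tick]
After 8 (send(from=A, to=B, msg='stop')): A:[err] B:[bye,tick,stop]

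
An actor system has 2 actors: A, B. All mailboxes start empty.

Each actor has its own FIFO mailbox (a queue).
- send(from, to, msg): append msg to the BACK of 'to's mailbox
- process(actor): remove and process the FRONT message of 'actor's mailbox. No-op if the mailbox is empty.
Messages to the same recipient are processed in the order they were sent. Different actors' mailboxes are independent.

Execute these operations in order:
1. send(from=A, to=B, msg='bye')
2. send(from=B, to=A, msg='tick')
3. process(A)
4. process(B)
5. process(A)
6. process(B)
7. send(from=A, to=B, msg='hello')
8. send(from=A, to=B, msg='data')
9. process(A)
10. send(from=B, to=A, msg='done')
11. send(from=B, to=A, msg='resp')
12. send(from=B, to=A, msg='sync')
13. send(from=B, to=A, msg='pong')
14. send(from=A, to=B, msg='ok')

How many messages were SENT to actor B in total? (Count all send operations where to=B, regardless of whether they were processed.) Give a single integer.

Answer: 4

Derivation:
After 1 (send(from=A, to=B, msg='bye')): A:[] B:[bye]
After 2 (send(from=B, to=A, msg='tick')): A:[tick] B:[bye]
After 3 (process(A)): A:[] B:[bye]
After 4 (process(B)): A:[] B:[]
After 5 (process(A)): A:[] B:[]
After 6 (process(B)): A:[] B:[]
After 7 (send(from=A, to=B, msg='hello')): A:[] B:[hello]
After 8 (send(from=A, to=B, msg='data')): A:[] B:[hello,data]
After 9 (process(A)): A:[] B:[hello,data]
After 10 (send(from=B, to=A, msg='done')): A:[done] B:[hello,data]
After 11 (send(from=B, to=A, msg='resp')): A:[done,resp] B:[hello,data]
After 12 (send(from=B, to=A, msg='sync')): A:[done,resp,sync] B:[hello,data]
After 13 (send(from=B, to=A, msg='pong')): A:[done,resp,sync,pong] B:[hello,data]
After 14 (send(from=A, to=B, msg='ok')): A:[done,resp,sync,pong] B:[hello,data,ok]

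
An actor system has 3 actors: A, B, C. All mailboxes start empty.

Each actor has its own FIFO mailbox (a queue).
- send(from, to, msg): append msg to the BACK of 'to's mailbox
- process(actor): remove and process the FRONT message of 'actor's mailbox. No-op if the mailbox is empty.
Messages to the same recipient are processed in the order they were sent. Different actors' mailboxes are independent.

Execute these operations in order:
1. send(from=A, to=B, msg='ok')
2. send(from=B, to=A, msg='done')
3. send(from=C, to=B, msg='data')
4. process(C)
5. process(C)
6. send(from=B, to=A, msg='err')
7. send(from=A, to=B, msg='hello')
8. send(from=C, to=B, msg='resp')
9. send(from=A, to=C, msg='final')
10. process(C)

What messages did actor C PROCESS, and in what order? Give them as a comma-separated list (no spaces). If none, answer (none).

After 1 (send(from=A, to=B, msg='ok')): A:[] B:[ok] C:[]
After 2 (send(from=B, to=A, msg='done')): A:[done] B:[ok] C:[]
After 3 (send(from=C, to=B, msg='data')): A:[done] B:[ok,data] C:[]
After 4 (process(C)): A:[done] B:[ok,data] C:[]
After 5 (process(C)): A:[done] B:[ok,data] C:[]
After 6 (send(from=B, to=A, msg='err')): A:[done,err] B:[ok,data] C:[]
After 7 (send(from=A, to=B, msg='hello')): A:[done,err] B:[ok,data,hello] C:[]
After 8 (send(from=C, to=B, msg='resp')): A:[done,err] B:[ok,data,hello,resp] C:[]
After 9 (send(from=A, to=C, msg='final')): A:[done,err] B:[ok,data,hello,resp] C:[final]
After 10 (process(C)): A:[done,err] B:[ok,data,hello,resp] C:[]

Answer: final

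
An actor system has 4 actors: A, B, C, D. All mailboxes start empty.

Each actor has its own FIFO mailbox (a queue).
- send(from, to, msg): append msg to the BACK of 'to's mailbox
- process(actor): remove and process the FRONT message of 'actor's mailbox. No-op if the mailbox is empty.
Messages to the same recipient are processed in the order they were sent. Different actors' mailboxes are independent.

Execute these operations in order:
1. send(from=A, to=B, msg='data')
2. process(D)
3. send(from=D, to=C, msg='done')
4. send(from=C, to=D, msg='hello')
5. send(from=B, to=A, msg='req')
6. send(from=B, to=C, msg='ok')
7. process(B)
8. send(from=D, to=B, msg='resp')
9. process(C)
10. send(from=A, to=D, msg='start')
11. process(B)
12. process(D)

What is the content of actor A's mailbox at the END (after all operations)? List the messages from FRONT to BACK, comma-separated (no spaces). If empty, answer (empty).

After 1 (send(from=A, to=B, msg='data')): A:[] B:[data] C:[] D:[]
After 2 (process(D)): A:[] B:[data] C:[] D:[]
After 3 (send(from=D, to=C, msg='done')): A:[] B:[data] C:[done] D:[]
After 4 (send(from=C, to=D, msg='hello')): A:[] B:[data] C:[done] D:[hello]
After 5 (send(from=B, to=A, msg='req')): A:[req] B:[data] C:[done] D:[hello]
After 6 (send(from=B, to=C, msg='ok')): A:[req] B:[data] C:[done,ok] D:[hello]
After 7 (process(B)): A:[req] B:[] C:[done,ok] D:[hello]
After 8 (send(from=D, to=B, msg='resp')): A:[req] B:[resp] C:[done,ok] D:[hello]
After 9 (process(C)): A:[req] B:[resp] C:[ok] D:[hello]
After 10 (send(from=A, to=D, msg='start')): A:[req] B:[resp] C:[ok] D:[hello,start]
After 11 (process(B)): A:[req] B:[] C:[ok] D:[hello,start]
After 12 (process(D)): A:[req] B:[] C:[ok] D:[start]

Answer: req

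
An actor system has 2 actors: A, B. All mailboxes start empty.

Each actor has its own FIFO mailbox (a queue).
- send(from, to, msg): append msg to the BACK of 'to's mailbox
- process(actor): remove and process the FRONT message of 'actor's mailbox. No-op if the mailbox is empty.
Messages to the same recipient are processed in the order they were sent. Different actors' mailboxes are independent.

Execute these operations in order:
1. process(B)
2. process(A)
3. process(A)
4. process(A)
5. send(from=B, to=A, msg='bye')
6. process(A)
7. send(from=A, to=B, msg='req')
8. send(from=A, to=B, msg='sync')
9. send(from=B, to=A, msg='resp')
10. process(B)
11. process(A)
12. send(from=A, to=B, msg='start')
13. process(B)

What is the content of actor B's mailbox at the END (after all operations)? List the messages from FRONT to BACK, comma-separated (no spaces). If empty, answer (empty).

Answer: start

Derivation:
After 1 (process(B)): A:[] B:[]
After 2 (process(A)): A:[] B:[]
After 3 (process(A)): A:[] B:[]
After 4 (process(A)): A:[] B:[]
After 5 (send(from=B, to=A, msg='bye')): A:[bye] B:[]
After 6 (process(A)): A:[] B:[]
After 7 (send(from=A, to=B, msg='req')): A:[] B:[req]
After 8 (send(from=A, to=B, msg='sync')): A:[] B:[req,sync]
After 9 (send(from=B, to=A, msg='resp')): A:[resp] B:[req,sync]
After 10 (process(B)): A:[resp] B:[sync]
After 11 (process(A)): A:[] B:[sync]
After 12 (send(from=A, to=B, msg='start')): A:[] B:[sync,start]
After 13 (process(B)): A:[] B:[start]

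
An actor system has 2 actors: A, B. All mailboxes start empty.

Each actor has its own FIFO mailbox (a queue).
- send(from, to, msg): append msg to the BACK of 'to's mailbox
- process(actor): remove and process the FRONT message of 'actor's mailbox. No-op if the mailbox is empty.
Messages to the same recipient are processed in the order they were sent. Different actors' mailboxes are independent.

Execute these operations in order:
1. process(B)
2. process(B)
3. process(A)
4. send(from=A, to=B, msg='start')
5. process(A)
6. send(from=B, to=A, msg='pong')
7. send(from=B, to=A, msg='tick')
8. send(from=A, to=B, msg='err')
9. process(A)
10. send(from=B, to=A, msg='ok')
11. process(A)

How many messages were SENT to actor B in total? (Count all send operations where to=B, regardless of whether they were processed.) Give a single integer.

Answer: 2

Derivation:
After 1 (process(B)): A:[] B:[]
After 2 (process(B)): A:[] B:[]
After 3 (process(A)): A:[] B:[]
After 4 (send(from=A, to=B, msg='start')): A:[] B:[start]
After 5 (process(A)): A:[] B:[start]
After 6 (send(from=B, to=A, msg='pong')): A:[pong] B:[start]
After 7 (send(from=B, to=A, msg='tick')): A:[pong,tick] B:[start]
After 8 (send(from=A, to=B, msg='err')): A:[pong,tick] B:[start,err]
After 9 (process(A)): A:[tick] B:[start,err]
After 10 (send(from=B, to=A, msg='ok')): A:[tick,ok] B:[start,err]
After 11 (process(A)): A:[ok] B:[start,err]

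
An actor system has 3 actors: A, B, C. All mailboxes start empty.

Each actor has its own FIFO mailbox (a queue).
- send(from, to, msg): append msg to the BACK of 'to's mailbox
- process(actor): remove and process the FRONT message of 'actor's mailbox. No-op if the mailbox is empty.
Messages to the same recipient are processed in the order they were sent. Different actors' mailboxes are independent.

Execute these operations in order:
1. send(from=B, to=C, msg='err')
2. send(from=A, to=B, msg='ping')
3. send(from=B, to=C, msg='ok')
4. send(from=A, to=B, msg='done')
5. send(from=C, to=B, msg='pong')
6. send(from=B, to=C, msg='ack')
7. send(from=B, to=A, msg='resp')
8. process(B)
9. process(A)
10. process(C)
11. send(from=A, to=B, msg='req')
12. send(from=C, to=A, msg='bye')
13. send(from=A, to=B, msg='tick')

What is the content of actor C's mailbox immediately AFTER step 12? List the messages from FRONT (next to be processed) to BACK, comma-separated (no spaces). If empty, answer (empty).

After 1 (send(from=B, to=C, msg='err')): A:[] B:[] C:[err]
After 2 (send(from=A, to=B, msg='ping')): A:[] B:[ping] C:[err]
After 3 (send(from=B, to=C, msg='ok')): A:[] B:[ping] C:[err,ok]
After 4 (send(from=A, to=B, msg='done')): A:[] B:[ping,done] C:[err,ok]
After 5 (send(from=C, to=B, msg='pong')): A:[] B:[ping,done,pong] C:[err,ok]
After 6 (send(from=B, to=C, msg='ack')): A:[] B:[ping,done,pong] C:[err,ok,ack]
After 7 (send(from=B, to=A, msg='resp')): A:[resp] B:[ping,done,pong] C:[err,ok,ack]
After 8 (process(B)): A:[resp] B:[done,pong] C:[err,ok,ack]
After 9 (process(A)): A:[] B:[done,pong] C:[err,ok,ack]
After 10 (process(C)): A:[] B:[done,pong] C:[ok,ack]
After 11 (send(from=A, to=B, msg='req')): A:[] B:[done,pong,req] C:[ok,ack]
After 12 (send(from=C, to=A, msg='bye')): A:[bye] B:[done,pong,req] C:[ok,ack]

ok,ack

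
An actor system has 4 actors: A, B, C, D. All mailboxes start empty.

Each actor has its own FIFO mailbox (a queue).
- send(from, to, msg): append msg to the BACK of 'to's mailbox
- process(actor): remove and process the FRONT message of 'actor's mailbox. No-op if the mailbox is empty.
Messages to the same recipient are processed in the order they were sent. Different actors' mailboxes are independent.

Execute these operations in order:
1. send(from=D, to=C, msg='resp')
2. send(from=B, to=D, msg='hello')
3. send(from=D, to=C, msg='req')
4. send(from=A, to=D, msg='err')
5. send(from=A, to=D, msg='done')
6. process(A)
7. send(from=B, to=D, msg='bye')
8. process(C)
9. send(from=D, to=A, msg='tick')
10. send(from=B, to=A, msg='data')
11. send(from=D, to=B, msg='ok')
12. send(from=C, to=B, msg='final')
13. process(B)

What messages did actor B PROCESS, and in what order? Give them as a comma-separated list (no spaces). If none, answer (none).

Answer: ok

Derivation:
After 1 (send(from=D, to=C, msg='resp')): A:[] B:[] C:[resp] D:[]
After 2 (send(from=B, to=D, msg='hello')): A:[] B:[] C:[resp] D:[hello]
After 3 (send(from=D, to=C, msg='req')): A:[] B:[] C:[resp,req] D:[hello]
After 4 (send(from=A, to=D, msg='err')): A:[] B:[] C:[resp,req] D:[hello,err]
After 5 (send(from=A, to=D, msg='done')): A:[] B:[] C:[resp,req] D:[hello,err,done]
After 6 (process(A)): A:[] B:[] C:[resp,req] D:[hello,err,done]
After 7 (send(from=B, to=D, msg='bye')): A:[] B:[] C:[resp,req] D:[hello,err,done,bye]
After 8 (process(C)): A:[] B:[] C:[req] D:[hello,err,done,bye]
After 9 (send(from=D, to=A, msg='tick')): A:[tick] B:[] C:[req] D:[hello,err,done,bye]
After 10 (send(from=B, to=A, msg='data')): A:[tick,data] B:[] C:[req] D:[hello,err,done,bye]
After 11 (send(from=D, to=B, msg='ok')): A:[tick,data] B:[ok] C:[req] D:[hello,err,done,bye]
After 12 (send(from=C, to=B, msg='final')): A:[tick,data] B:[ok,final] C:[req] D:[hello,err,done,bye]
After 13 (process(B)): A:[tick,data] B:[final] C:[req] D:[hello,err,done,bye]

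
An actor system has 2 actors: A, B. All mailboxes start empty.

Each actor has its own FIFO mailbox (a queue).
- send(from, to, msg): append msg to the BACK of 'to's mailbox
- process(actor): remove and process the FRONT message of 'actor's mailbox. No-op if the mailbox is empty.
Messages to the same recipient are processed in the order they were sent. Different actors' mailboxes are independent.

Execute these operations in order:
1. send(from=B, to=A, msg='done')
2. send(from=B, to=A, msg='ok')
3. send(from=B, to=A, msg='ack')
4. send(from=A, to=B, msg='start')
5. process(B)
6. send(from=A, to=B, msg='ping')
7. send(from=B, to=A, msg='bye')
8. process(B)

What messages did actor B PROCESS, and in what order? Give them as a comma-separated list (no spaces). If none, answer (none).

Answer: start,ping

Derivation:
After 1 (send(from=B, to=A, msg='done')): A:[done] B:[]
After 2 (send(from=B, to=A, msg='ok')): A:[done,ok] B:[]
After 3 (send(from=B, to=A, msg='ack')): A:[done,ok,ack] B:[]
After 4 (send(from=A, to=B, msg='start')): A:[done,ok,ack] B:[start]
After 5 (process(B)): A:[done,ok,ack] B:[]
After 6 (send(from=A, to=B, msg='ping')): A:[done,ok,ack] B:[ping]
After 7 (send(from=B, to=A, msg='bye')): A:[done,ok,ack,bye] B:[ping]
After 8 (process(B)): A:[done,ok,ack,bye] B:[]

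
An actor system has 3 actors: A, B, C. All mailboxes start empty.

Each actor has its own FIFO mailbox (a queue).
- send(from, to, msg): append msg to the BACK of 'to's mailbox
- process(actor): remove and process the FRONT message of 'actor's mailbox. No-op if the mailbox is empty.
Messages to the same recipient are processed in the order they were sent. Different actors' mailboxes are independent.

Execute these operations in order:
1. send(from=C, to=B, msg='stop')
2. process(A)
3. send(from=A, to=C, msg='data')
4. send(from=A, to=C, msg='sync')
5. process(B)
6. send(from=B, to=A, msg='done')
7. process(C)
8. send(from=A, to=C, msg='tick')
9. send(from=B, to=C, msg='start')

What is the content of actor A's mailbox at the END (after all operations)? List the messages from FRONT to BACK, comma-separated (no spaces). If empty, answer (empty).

Answer: done

Derivation:
After 1 (send(from=C, to=B, msg='stop')): A:[] B:[stop] C:[]
After 2 (process(A)): A:[] B:[stop] C:[]
After 3 (send(from=A, to=C, msg='data')): A:[] B:[stop] C:[data]
After 4 (send(from=A, to=C, msg='sync')): A:[] B:[stop] C:[data,sync]
After 5 (process(B)): A:[] B:[] C:[data,sync]
After 6 (send(from=B, to=A, msg='done')): A:[done] B:[] C:[data,sync]
After 7 (process(C)): A:[done] B:[] C:[sync]
After 8 (send(from=A, to=C, msg='tick')): A:[done] B:[] C:[sync,tick]
After 9 (send(from=B, to=C, msg='start')): A:[done] B:[] C:[sync,tick,start]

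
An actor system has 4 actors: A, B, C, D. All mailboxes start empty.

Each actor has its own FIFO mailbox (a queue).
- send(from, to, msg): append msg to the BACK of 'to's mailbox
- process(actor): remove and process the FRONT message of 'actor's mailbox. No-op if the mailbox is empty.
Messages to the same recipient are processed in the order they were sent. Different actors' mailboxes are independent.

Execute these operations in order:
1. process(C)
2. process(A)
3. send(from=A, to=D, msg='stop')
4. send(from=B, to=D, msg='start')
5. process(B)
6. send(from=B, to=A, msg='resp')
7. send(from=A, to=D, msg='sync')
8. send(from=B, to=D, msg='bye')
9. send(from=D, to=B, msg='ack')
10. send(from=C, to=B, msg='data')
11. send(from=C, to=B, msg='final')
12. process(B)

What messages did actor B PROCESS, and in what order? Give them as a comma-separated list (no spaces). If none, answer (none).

After 1 (process(C)): A:[] B:[] C:[] D:[]
After 2 (process(A)): A:[] B:[] C:[] D:[]
After 3 (send(from=A, to=D, msg='stop')): A:[] B:[] C:[] D:[stop]
After 4 (send(from=B, to=D, msg='start')): A:[] B:[] C:[] D:[stop,start]
After 5 (process(B)): A:[] B:[] C:[] D:[stop,start]
After 6 (send(from=B, to=A, msg='resp')): A:[resp] B:[] C:[] D:[stop,start]
After 7 (send(from=A, to=D, msg='sync')): A:[resp] B:[] C:[] D:[stop,start,sync]
After 8 (send(from=B, to=D, msg='bye')): A:[resp] B:[] C:[] D:[stop,start,sync,bye]
After 9 (send(from=D, to=B, msg='ack')): A:[resp] B:[ack] C:[] D:[stop,start,sync,bye]
After 10 (send(from=C, to=B, msg='data')): A:[resp] B:[ack,data] C:[] D:[stop,start,sync,bye]
After 11 (send(from=C, to=B, msg='final')): A:[resp] B:[ack,data,final] C:[] D:[stop,start,sync,bye]
After 12 (process(B)): A:[resp] B:[data,final] C:[] D:[stop,start,sync,bye]

Answer: ack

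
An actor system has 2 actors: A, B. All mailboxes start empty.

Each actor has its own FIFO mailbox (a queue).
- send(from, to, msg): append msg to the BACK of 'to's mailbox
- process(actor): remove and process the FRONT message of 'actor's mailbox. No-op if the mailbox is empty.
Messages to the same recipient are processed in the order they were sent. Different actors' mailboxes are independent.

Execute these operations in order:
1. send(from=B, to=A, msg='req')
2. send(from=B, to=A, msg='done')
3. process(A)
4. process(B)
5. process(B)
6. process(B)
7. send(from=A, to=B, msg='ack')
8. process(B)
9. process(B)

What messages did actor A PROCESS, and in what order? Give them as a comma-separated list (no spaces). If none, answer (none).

Answer: req

Derivation:
After 1 (send(from=B, to=A, msg='req')): A:[req] B:[]
After 2 (send(from=B, to=A, msg='done')): A:[req,done] B:[]
After 3 (process(A)): A:[done] B:[]
After 4 (process(B)): A:[done] B:[]
After 5 (process(B)): A:[done] B:[]
After 6 (process(B)): A:[done] B:[]
After 7 (send(from=A, to=B, msg='ack')): A:[done] B:[ack]
After 8 (process(B)): A:[done] B:[]
After 9 (process(B)): A:[done] B:[]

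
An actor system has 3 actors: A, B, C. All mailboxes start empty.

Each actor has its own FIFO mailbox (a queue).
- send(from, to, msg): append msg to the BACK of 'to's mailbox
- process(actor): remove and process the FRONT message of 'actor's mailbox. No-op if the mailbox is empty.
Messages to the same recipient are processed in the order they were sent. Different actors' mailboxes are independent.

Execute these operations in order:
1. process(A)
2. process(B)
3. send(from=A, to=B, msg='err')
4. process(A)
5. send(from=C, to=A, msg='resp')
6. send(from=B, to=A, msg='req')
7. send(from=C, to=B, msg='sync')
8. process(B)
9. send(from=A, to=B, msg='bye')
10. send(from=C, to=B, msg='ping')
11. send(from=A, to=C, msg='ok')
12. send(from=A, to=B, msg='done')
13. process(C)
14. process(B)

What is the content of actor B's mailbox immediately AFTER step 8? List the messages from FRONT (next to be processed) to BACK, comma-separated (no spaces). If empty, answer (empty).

After 1 (process(A)): A:[] B:[] C:[]
After 2 (process(B)): A:[] B:[] C:[]
After 3 (send(from=A, to=B, msg='err')): A:[] B:[err] C:[]
After 4 (process(A)): A:[] B:[err] C:[]
After 5 (send(from=C, to=A, msg='resp')): A:[resp] B:[err] C:[]
After 6 (send(from=B, to=A, msg='req')): A:[resp,req] B:[err] C:[]
After 7 (send(from=C, to=B, msg='sync')): A:[resp,req] B:[err,sync] C:[]
After 8 (process(B)): A:[resp,req] B:[sync] C:[]

sync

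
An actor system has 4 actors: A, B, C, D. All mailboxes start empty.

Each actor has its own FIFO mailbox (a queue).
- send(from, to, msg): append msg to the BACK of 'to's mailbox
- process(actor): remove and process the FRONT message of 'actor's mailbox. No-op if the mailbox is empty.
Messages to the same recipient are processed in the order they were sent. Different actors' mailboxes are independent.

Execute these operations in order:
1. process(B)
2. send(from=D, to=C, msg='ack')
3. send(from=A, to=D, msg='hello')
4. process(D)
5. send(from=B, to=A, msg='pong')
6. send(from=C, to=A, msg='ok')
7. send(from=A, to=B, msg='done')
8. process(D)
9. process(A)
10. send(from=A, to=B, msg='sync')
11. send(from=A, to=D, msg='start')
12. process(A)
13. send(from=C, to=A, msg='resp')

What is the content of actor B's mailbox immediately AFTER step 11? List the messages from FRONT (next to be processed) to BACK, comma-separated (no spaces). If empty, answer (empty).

After 1 (process(B)): A:[] B:[] C:[] D:[]
After 2 (send(from=D, to=C, msg='ack')): A:[] B:[] C:[ack] D:[]
After 3 (send(from=A, to=D, msg='hello')): A:[] B:[] C:[ack] D:[hello]
After 4 (process(D)): A:[] B:[] C:[ack] D:[]
After 5 (send(from=B, to=A, msg='pong')): A:[pong] B:[] C:[ack] D:[]
After 6 (send(from=C, to=A, msg='ok')): A:[pong,ok] B:[] C:[ack] D:[]
After 7 (send(from=A, to=B, msg='done')): A:[pong,ok] B:[done] C:[ack] D:[]
After 8 (process(D)): A:[pong,ok] B:[done] C:[ack] D:[]
After 9 (process(A)): A:[ok] B:[done] C:[ack] D:[]
After 10 (send(from=A, to=B, msg='sync')): A:[ok] B:[done,sync] C:[ack] D:[]
After 11 (send(from=A, to=D, msg='start')): A:[ok] B:[done,sync] C:[ack] D:[start]

done,sync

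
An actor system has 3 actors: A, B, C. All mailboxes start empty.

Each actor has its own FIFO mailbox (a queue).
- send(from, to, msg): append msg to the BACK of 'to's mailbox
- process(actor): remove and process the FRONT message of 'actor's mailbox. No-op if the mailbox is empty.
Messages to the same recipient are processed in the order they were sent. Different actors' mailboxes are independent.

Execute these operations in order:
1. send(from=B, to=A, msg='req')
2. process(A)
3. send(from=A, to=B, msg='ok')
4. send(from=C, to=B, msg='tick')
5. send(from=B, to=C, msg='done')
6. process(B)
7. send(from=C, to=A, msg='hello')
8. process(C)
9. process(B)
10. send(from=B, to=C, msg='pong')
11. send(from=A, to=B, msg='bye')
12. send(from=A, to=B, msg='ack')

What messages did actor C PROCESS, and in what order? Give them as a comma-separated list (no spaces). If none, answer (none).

Answer: done

Derivation:
After 1 (send(from=B, to=A, msg='req')): A:[req] B:[] C:[]
After 2 (process(A)): A:[] B:[] C:[]
After 3 (send(from=A, to=B, msg='ok')): A:[] B:[ok] C:[]
After 4 (send(from=C, to=B, msg='tick')): A:[] B:[ok,tick] C:[]
After 5 (send(from=B, to=C, msg='done')): A:[] B:[ok,tick] C:[done]
After 6 (process(B)): A:[] B:[tick] C:[done]
After 7 (send(from=C, to=A, msg='hello')): A:[hello] B:[tick] C:[done]
After 8 (process(C)): A:[hello] B:[tick] C:[]
After 9 (process(B)): A:[hello] B:[] C:[]
After 10 (send(from=B, to=C, msg='pong')): A:[hello] B:[] C:[pong]
After 11 (send(from=A, to=B, msg='bye')): A:[hello] B:[bye] C:[pong]
After 12 (send(from=A, to=B, msg='ack')): A:[hello] B:[bye,ack] C:[pong]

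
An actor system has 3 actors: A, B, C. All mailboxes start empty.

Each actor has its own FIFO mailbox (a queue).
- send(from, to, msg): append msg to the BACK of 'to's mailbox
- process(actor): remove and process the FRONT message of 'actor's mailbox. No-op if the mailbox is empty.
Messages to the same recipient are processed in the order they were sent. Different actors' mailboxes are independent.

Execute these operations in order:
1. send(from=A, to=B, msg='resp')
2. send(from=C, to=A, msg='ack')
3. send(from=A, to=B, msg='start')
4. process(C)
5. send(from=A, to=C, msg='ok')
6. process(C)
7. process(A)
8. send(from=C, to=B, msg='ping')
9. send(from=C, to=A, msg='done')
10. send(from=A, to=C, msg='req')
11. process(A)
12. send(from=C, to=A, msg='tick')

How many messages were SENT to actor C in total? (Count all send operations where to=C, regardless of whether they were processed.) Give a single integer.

After 1 (send(from=A, to=B, msg='resp')): A:[] B:[resp] C:[]
After 2 (send(from=C, to=A, msg='ack')): A:[ack] B:[resp] C:[]
After 3 (send(from=A, to=B, msg='start')): A:[ack] B:[resp,start] C:[]
After 4 (process(C)): A:[ack] B:[resp,start] C:[]
After 5 (send(from=A, to=C, msg='ok')): A:[ack] B:[resp,start] C:[ok]
After 6 (process(C)): A:[ack] B:[resp,start] C:[]
After 7 (process(A)): A:[] B:[resp,start] C:[]
After 8 (send(from=C, to=B, msg='ping')): A:[] B:[resp,start,ping] C:[]
After 9 (send(from=C, to=A, msg='done')): A:[done] B:[resp,start,ping] C:[]
After 10 (send(from=A, to=C, msg='req')): A:[done] B:[resp,start,ping] C:[req]
After 11 (process(A)): A:[] B:[resp,start,ping] C:[req]
After 12 (send(from=C, to=A, msg='tick')): A:[tick] B:[resp,start,ping] C:[req]

Answer: 2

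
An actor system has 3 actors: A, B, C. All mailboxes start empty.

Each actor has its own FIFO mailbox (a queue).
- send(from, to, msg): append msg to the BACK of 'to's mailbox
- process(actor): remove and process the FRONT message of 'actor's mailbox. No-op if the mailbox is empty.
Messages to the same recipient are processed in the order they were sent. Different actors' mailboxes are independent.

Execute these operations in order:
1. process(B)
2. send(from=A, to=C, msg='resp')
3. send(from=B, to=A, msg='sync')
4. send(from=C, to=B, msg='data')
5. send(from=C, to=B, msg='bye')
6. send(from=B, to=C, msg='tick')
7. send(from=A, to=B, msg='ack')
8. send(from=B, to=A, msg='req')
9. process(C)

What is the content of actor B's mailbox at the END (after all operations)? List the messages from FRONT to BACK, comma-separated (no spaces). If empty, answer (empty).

After 1 (process(B)): A:[] B:[] C:[]
After 2 (send(from=A, to=C, msg='resp')): A:[] B:[] C:[resp]
After 3 (send(from=B, to=A, msg='sync')): A:[sync] B:[] C:[resp]
After 4 (send(from=C, to=B, msg='data')): A:[sync] B:[data] C:[resp]
After 5 (send(from=C, to=B, msg='bye')): A:[sync] B:[data,bye] C:[resp]
After 6 (send(from=B, to=C, msg='tick')): A:[sync] B:[data,bye] C:[resp,tick]
After 7 (send(from=A, to=B, msg='ack')): A:[sync] B:[data,bye,ack] C:[resp,tick]
After 8 (send(from=B, to=A, msg='req')): A:[sync,req] B:[data,bye,ack] C:[resp,tick]
After 9 (process(C)): A:[sync,req] B:[data,bye,ack] C:[tick]

Answer: data,bye,ack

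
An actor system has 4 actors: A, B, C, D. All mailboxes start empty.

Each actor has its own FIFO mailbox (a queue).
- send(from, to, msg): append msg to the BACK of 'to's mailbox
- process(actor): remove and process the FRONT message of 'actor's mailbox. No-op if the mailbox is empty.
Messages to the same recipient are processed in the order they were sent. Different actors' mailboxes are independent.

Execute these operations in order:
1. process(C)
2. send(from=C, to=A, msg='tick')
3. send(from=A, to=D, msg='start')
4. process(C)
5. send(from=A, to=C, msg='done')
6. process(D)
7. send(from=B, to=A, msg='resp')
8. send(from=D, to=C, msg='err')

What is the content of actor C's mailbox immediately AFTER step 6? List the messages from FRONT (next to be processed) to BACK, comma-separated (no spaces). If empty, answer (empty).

After 1 (process(C)): A:[] B:[] C:[] D:[]
After 2 (send(from=C, to=A, msg='tick')): A:[tick] B:[] C:[] D:[]
After 3 (send(from=A, to=D, msg='start')): A:[tick] B:[] C:[] D:[start]
After 4 (process(C)): A:[tick] B:[] C:[] D:[start]
After 5 (send(from=A, to=C, msg='done')): A:[tick] B:[] C:[done] D:[start]
After 6 (process(D)): A:[tick] B:[] C:[done] D:[]

done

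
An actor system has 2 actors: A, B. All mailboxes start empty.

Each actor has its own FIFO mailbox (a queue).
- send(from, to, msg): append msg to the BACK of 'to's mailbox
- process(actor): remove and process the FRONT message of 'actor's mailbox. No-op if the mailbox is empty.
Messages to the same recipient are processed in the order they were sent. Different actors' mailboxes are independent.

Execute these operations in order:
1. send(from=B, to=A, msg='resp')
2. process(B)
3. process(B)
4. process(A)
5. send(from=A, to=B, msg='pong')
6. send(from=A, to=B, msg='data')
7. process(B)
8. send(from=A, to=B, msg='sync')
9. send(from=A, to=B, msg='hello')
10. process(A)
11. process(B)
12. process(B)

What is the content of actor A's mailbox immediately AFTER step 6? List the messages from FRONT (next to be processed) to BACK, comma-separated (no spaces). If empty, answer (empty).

After 1 (send(from=B, to=A, msg='resp')): A:[resp] B:[]
After 2 (process(B)): A:[resp] B:[]
After 3 (process(B)): A:[resp] B:[]
After 4 (process(A)): A:[] B:[]
After 5 (send(from=A, to=B, msg='pong')): A:[] B:[pong]
After 6 (send(from=A, to=B, msg='data')): A:[] B:[pong,data]

(empty)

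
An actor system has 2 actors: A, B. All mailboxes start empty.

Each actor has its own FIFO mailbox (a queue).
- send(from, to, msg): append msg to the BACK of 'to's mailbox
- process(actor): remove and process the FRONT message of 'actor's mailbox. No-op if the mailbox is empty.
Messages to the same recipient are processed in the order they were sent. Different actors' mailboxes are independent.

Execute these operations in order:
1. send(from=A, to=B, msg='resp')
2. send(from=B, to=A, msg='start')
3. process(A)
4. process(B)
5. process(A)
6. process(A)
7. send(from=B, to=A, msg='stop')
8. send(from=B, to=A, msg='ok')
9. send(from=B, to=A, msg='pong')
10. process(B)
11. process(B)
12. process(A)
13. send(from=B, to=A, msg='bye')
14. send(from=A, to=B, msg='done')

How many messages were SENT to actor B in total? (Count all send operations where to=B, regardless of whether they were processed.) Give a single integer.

Answer: 2

Derivation:
After 1 (send(from=A, to=B, msg='resp')): A:[] B:[resp]
After 2 (send(from=B, to=A, msg='start')): A:[start] B:[resp]
After 3 (process(A)): A:[] B:[resp]
After 4 (process(B)): A:[] B:[]
After 5 (process(A)): A:[] B:[]
After 6 (process(A)): A:[] B:[]
After 7 (send(from=B, to=A, msg='stop')): A:[stop] B:[]
After 8 (send(from=B, to=A, msg='ok')): A:[stop,ok] B:[]
After 9 (send(from=B, to=A, msg='pong')): A:[stop,ok,pong] B:[]
After 10 (process(B)): A:[stop,ok,pong] B:[]
After 11 (process(B)): A:[stop,ok,pong] B:[]
After 12 (process(A)): A:[ok,pong] B:[]
After 13 (send(from=B, to=A, msg='bye')): A:[ok,pong,bye] B:[]
After 14 (send(from=A, to=B, msg='done')): A:[ok,pong,bye] B:[done]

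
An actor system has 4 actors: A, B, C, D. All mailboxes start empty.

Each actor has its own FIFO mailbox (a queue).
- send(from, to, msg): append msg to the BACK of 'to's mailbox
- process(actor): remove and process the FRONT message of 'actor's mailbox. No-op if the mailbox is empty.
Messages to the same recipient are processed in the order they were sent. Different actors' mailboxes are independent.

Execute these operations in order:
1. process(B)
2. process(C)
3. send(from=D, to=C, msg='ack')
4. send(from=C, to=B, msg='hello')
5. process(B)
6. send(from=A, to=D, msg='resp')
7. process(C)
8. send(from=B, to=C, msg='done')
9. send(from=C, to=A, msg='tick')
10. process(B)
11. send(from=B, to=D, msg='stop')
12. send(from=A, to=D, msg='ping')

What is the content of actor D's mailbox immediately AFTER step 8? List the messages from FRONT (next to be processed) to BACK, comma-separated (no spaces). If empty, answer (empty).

After 1 (process(B)): A:[] B:[] C:[] D:[]
After 2 (process(C)): A:[] B:[] C:[] D:[]
After 3 (send(from=D, to=C, msg='ack')): A:[] B:[] C:[ack] D:[]
After 4 (send(from=C, to=B, msg='hello')): A:[] B:[hello] C:[ack] D:[]
After 5 (process(B)): A:[] B:[] C:[ack] D:[]
After 6 (send(from=A, to=D, msg='resp')): A:[] B:[] C:[ack] D:[resp]
After 7 (process(C)): A:[] B:[] C:[] D:[resp]
After 8 (send(from=B, to=C, msg='done')): A:[] B:[] C:[done] D:[resp]

resp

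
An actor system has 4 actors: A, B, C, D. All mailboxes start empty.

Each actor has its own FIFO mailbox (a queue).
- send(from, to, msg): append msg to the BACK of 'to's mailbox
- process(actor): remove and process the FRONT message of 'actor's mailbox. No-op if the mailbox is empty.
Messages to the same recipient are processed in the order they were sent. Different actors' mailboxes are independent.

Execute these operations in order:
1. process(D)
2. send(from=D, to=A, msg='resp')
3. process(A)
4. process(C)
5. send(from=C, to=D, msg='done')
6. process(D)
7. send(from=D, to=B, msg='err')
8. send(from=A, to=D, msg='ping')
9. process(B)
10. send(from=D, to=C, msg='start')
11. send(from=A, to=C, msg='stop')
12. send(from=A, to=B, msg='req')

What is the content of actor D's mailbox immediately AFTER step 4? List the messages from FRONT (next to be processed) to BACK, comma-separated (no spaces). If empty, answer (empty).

After 1 (process(D)): A:[] B:[] C:[] D:[]
After 2 (send(from=D, to=A, msg='resp')): A:[resp] B:[] C:[] D:[]
After 3 (process(A)): A:[] B:[] C:[] D:[]
After 4 (process(C)): A:[] B:[] C:[] D:[]

(empty)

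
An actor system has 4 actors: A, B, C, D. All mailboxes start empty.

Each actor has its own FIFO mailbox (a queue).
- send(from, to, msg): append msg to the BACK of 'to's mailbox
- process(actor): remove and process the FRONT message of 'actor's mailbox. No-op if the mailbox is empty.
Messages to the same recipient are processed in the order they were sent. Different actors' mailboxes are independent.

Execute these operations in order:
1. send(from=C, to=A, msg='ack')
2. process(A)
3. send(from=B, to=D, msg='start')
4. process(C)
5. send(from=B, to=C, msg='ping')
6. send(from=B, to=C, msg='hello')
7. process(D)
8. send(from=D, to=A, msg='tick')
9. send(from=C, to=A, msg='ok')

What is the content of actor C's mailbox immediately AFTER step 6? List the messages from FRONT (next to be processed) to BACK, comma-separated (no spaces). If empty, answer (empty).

After 1 (send(from=C, to=A, msg='ack')): A:[ack] B:[] C:[] D:[]
After 2 (process(A)): A:[] B:[] C:[] D:[]
After 3 (send(from=B, to=D, msg='start')): A:[] B:[] C:[] D:[start]
After 4 (process(C)): A:[] B:[] C:[] D:[start]
After 5 (send(from=B, to=C, msg='ping')): A:[] B:[] C:[ping] D:[start]
After 6 (send(from=B, to=C, msg='hello')): A:[] B:[] C:[ping,hello] D:[start]

ping,hello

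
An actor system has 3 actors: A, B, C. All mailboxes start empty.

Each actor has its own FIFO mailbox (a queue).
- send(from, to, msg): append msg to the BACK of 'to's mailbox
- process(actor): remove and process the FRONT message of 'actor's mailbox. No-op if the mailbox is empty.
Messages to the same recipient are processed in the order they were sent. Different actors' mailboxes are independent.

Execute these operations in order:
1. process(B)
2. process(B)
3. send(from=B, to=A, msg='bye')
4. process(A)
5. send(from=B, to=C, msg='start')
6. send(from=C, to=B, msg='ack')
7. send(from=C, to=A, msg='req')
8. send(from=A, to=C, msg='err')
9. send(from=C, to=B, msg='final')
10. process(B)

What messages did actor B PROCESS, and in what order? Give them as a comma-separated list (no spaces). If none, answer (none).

After 1 (process(B)): A:[] B:[] C:[]
After 2 (process(B)): A:[] B:[] C:[]
After 3 (send(from=B, to=A, msg='bye')): A:[bye] B:[] C:[]
After 4 (process(A)): A:[] B:[] C:[]
After 5 (send(from=B, to=C, msg='start')): A:[] B:[] C:[start]
After 6 (send(from=C, to=B, msg='ack')): A:[] B:[ack] C:[start]
After 7 (send(from=C, to=A, msg='req')): A:[req] B:[ack] C:[start]
After 8 (send(from=A, to=C, msg='err')): A:[req] B:[ack] C:[start,err]
After 9 (send(from=C, to=B, msg='final')): A:[req] B:[ack,final] C:[start,err]
After 10 (process(B)): A:[req] B:[final] C:[start,err]

Answer: ack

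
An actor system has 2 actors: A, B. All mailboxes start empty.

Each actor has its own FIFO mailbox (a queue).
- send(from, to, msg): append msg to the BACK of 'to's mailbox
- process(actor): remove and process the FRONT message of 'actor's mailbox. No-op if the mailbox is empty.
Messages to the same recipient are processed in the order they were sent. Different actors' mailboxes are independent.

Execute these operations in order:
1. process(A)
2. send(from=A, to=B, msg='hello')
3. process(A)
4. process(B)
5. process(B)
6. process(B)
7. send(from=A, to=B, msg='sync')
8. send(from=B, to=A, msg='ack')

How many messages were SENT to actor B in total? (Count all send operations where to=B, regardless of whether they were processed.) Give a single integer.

Answer: 2

Derivation:
After 1 (process(A)): A:[] B:[]
After 2 (send(from=A, to=B, msg='hello')): A:[] B:[hello]
After 3 (process(A)): A:[] B:[hello]
After 4 (process(B)): A:[] B:[]
After 5 (process(B)): A:[] B:[]
After 6 (process(B)): A:[] B:[]
After 7 (send(from=A, to=B, msg='sync')): A:[] B:[sync]
After 8 (send(from=B, to=A, msg='ack')): A:[ack] B:[sync]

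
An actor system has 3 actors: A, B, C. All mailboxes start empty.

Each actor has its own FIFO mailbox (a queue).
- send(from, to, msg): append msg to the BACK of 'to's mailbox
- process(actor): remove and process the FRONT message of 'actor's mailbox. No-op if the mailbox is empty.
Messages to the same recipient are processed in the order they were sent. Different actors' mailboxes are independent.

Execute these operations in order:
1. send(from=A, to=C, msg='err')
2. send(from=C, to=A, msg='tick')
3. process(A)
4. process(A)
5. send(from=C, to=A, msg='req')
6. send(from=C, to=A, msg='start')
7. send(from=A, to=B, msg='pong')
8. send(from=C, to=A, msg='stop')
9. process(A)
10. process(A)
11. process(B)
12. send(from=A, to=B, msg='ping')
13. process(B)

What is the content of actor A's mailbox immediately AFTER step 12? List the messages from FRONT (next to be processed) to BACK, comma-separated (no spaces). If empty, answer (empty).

After 1 (send(from=A, to=C, msg='err')): A:[] B:[] C:[err]
After 2 (send(from=C, to=A, msg='tick')): A:[tick] B:[] C:[err]
After 3 (process(A)): A:[] B:[] C:[err]
After 4 (process(A)): A:[] B:[] C:[err]
After 5 (send(from=C, to=A, msg='req')): A:[req] B:[] C:[err]
After 6 (send(from=C, to=A, msg='start')): A:[req,start] B:[] C:[err]
After 7 (send(from=A, to=B, msg='pong')): A:[req,start] B:[pong] C:[err]
After 8 (send(from=C, to=A, msg='stop')): A:[req,start,stop] B:[pong] C:[err]
After 9 (process(A)): A:[start,stop] B:[pong] C:[err]
After 10 (process(A)): A:[stop] B:[pong] C:[err]
After 11 (process(B)): A:[stop] B:[] C:[err]
After 12 (send(from=A, to=B, msg='ping')): A:[stop] B:[ping] C:[err]

stop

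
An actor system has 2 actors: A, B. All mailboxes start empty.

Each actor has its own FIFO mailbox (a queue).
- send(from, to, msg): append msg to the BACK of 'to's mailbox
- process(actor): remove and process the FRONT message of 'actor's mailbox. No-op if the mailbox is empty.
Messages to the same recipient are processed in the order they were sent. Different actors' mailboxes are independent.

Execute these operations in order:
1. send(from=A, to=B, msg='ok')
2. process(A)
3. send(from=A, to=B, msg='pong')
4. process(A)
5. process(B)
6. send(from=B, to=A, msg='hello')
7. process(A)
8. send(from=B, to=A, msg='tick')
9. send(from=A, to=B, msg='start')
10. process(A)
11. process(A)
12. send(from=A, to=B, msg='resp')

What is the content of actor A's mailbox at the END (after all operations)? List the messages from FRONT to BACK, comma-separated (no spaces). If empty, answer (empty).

After 1 (send(from=A, to=B, msg='ok')): A:[] B:[ok]
After 2 (process(A)): A:[] B:[ok]
After 3 (send(from=A, to=B, msg='pong')): A:[] B:[ok,pong]
After 4 (process(A)): A:[] B:[ok,pong]
After 5 (process(B)): A:[] B:[pong]
After 6 (send(from=B, to=A, msg='hello')): A:[hello] B:[pong]
After 7 (process(A)): A:[] B:[pong]
After 8 (send(from=B, to=A, msg='tick')): A:[tick] B:[pong]
After 9 (send(from=A, to=B, msg='start')): A:[tick] B:[pong,start]
After 10 (process(A)): A:[] B:[pong,start]
After 11 (process(A)): A:[] B:[pong,start]
After 12 (send(from=A, to=B, msg='resp')): A:[] B:[pong,start,resp]

Answer: (empty)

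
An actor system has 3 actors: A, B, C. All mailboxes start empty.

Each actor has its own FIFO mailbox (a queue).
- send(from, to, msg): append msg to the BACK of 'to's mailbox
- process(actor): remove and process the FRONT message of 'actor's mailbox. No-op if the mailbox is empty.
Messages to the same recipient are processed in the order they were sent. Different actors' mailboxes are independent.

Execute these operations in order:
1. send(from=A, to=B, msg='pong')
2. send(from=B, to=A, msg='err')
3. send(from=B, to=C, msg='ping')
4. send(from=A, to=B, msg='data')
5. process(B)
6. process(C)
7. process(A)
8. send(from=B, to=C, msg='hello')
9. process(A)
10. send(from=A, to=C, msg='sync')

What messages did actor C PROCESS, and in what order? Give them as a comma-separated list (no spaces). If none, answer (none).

After 1 (send(from=A, to=B, msg='pong')): A:[] B:[pong] C:[]
After 2 (send(from=B, to=A, msg='err')): A:[err] B:[pong] C:[]
After 3 (send(from=B, to=C, msg='ping')): A:[err] B:[pong] C:[ping]
After 4 (send(from=A, to=B, msg='data')): A:[err] B:[pong,data] C:[ping]
After 5 (process(B)): A:[err] B:[data] C:[ping]
After 6 (process(C)): A:[err] B:[data] C:[]
After 7 (process(A)): A:[] B:[data] C:[]
After 8 (send(from=B, to=C, msg='hello')): A:[] B:[data] C:[hello]
After 9 (process(A)): A:[] B:[data] C:[hello]
After 10 (send(from=A, to=C, msg='sync')): A:[] B:[data] C:[hello,sync]

Answer: ping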